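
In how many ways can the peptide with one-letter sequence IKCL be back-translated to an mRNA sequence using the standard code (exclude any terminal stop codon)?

Ile: 3 codons.
Lys: 2 codons.
Cys: 2 codons.
Leu: 6 codons.
3 × 2 × 2 × 6 = 72.

72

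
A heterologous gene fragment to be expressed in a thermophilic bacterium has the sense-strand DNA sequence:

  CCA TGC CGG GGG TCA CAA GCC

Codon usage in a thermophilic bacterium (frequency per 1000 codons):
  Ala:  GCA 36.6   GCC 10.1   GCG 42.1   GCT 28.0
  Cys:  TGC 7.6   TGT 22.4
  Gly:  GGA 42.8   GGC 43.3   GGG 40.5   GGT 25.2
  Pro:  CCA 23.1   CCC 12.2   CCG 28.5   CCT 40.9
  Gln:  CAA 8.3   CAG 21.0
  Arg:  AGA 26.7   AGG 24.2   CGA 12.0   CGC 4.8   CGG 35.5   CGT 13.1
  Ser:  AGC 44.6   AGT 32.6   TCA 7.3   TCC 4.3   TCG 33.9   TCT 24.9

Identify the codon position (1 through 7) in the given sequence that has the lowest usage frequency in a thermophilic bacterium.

Codon 1 CCA (Pro): 23.1 per 1000.
Codon 2 TGC (Cys): 7.6 per 1000.
Codon 3 CGG (Arg): 35.5 per 1000.
Codon 4 GGG (Gly): 40.5 per 1000.
Codon 5 TCA (Ser): 7.3 per 1000.
Codon 6 CAA (Gln): 8.3 per 1000.
Codon 7 GCC (Ala): 10.1 per 1000.
Lowest frequency is 7.3 at codon 5.

5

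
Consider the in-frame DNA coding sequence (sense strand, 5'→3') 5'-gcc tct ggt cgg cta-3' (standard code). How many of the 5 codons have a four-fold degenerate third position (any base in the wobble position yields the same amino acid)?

Codon 1 GCC (Ala): third position 4-fold.
Codon 2 TCT (Ser): third position 4-fold.
Codon 3 GGT (Gly): third position 4-fold.
Codon 4 CGG (Arg): third position 4-fold.
Codon 5 CTA (Leu): third position 4-fold.
Four-fold degenerate third positions: 5.

5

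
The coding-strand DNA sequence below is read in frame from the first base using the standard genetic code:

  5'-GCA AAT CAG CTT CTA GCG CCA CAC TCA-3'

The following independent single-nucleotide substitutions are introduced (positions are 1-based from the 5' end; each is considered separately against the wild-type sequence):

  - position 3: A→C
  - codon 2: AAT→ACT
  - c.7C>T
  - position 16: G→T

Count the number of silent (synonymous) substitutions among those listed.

1

Codon 1: GCA (Ala) → GCC (Ala) — synonymous.
Codon 2: AAT (Asn) → ACT (Thr) — missense.
Codon 3: CAG (Gln) → TAG (Stop) — nonsense.
Codon 6: GCG (Ala) → TCG (Ser) — missense.
Synonymous: 1 of 4.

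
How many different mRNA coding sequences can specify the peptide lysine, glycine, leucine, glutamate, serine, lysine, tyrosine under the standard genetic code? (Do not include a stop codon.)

Lys: 2 codons.
Gly: 4 codons.
Leu: 6 codons.
Glu: 2 codons.
Ser: 6 codons.
Lys: 2 codons.
Tyr: 2 codons.
2 × 4 × 6 × 2 × 6 × 2 × 2 = 2304.

2304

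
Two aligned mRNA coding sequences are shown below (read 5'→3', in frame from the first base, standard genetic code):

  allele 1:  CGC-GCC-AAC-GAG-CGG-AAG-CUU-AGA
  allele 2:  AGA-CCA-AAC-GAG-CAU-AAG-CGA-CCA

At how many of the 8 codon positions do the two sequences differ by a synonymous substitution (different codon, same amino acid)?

Codon 1: CGC Arg / AGA Arg — synonymous.
Codon 2: GCC Ala / CCA Pro — nonsynonymous.
Codon 3: AAC Asn / AAC Asn — identical.
Codon 4: GAG Glu / GAG Glu — identical.
Codon 5: CGG Arg / CAU His — nonsynonymous.
Codon 6: AAG Lys / AAG Lys — identical.
Codon 7: CUU Leu / CGA Arg — nonsynonymous.
Codon 8: AGA Arg / CCA Pro — nonsynonymous.
Synonymous differences: 1.

1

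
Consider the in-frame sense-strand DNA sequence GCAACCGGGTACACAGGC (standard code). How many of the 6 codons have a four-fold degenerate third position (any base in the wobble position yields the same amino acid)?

Codon 1 GCA (Ala): third position 4-fold.
Codon 2 ACC (Thr): third position 4-fold.
Codon 3 GGG (Gly): third position 4-fold.
Codon 4 TAC (Tyr): third position 2-fold.
Codon 5 ACA (Thr): third position 4-fold.
Codon 6 GGC (Gly): third position 4-fold.
Four-fold degenerate third positions: 5.

5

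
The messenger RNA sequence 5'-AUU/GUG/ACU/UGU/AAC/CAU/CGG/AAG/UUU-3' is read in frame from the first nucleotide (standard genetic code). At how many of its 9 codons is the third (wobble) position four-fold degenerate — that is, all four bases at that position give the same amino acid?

3

Codon 1 AUU (Ile): third position 3-fold.
Codon 2 GUG (Val): third position 4-fold.
Codon 3 ACU (Thr): third position 4-fold.
Codon 4 UGU (Cys): third position 2-fold.
Codon 5 AAC (Asn): third position 2-fold.
Codon 6 CAU (His): third position 2-fold.
Codon 7 CGG (Arg): third position 4-fold.
Codon 8 AAG (Lys): third position 2-fold.
Codon 9 UUU (Phe): third position 2-fold.
Four-fold degenerate third positions: 3.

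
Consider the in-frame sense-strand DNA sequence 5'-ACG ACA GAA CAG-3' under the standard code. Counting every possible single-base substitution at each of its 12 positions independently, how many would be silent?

Codon 1 (ACG, Thr): 3 synonymous substitutions.
Codon 2 (ACA, Thr): 3 synonymous substitutions.
Codon 3 (GAA, Glu): 1 synonymous substitution.
Codon 4 (CAG, Gln): 1 synonymous substitution.
Total: 3 + 3 + 1 + 1 = 8.

8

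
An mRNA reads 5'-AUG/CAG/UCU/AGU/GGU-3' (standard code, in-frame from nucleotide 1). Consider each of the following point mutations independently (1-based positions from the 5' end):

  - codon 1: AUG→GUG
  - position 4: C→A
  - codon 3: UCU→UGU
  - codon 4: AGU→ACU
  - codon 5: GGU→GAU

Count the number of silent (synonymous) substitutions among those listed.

0

Codon 1: AUG (Met) → GUG (Val) — missense.
Codon 2: CAG (Gln) → AAG (Lys) — missense.
Codon 3: UCU (Ser) → UGU (Cys) — missense.
Codon 4: AGU (Ser) → ACU (Thr) — missense.
Codon 5: GGU (Gly) → GAU (Asp) — missense.
Synonymous: 0 of 5.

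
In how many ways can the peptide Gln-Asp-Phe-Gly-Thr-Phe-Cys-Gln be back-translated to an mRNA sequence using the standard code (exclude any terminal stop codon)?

Gln: 2 codons.
Asp: 2 codons.
Phe: 2 codons.
Gly: 4 codons.
Thr: 4 codons.
Phe: 2 codons.
Cys: 2 codons.
Gln: 2 codons.
2 × 2 × 2 × 4 × 4 × 2 × 2 × 2 = 1024.

1024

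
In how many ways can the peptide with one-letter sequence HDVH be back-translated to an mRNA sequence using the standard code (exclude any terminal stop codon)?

32

His: 2 codons.
Asp: 2 codons.
Val: 4 codons.
His: 2 codons.
2 × 2 × 4 × 2 = 32.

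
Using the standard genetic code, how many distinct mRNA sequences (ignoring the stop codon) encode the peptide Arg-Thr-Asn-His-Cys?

Arg: 6 codons.
Thr: 4 codons.
Asn: 2 codons.
His: 2 codons.
Cys: 2 codons.
6 × 4 × 2 × 2 × 2 = 192.

192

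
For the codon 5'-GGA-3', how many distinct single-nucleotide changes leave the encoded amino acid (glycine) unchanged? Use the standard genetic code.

Position 1: none → 0 synonymous.
Position 2: none → 0 synonymous.
Position 3: GGT, GGC, GGG → 3 synonymous.
Total: 0 + 0 + 3 = 3.

3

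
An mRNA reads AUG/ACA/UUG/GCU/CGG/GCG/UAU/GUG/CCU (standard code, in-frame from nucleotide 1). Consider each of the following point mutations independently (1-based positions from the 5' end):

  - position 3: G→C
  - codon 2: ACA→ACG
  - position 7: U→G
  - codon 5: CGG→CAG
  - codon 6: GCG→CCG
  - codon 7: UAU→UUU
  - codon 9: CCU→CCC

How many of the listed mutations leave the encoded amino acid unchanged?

Codon 1: AUG (Met) → AUC (Ile) — missense.
Codon 2: ACA (Thr) → ACG (Thr) — synonymous.
Codon 3: UUG (Leu) → GUG (Val) — missense.
Codon 5: CGG (Arg) → CAG (Gln) — missense.
Codon 6: GCG (Ala) → CCG (Pro) — missense.
Codon 7: UAU (Tyr) → UUU (Phe) — missense.
Codon 9: CCU (Pro) → CCC (Pro) — synonymous.
Synonymous: 2 of 7.

2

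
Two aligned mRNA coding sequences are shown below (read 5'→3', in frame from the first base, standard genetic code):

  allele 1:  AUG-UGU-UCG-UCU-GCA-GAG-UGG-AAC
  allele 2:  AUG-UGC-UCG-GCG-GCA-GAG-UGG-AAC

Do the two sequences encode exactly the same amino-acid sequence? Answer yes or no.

no

Codon 1: AUG Met / AUG Met — identical.
Codon 2: UGU Cys / UGC Cys — synonymous.
Codon 3: UCG Ser / UCG Ser — identical.
Codon 4: UCU Ser / GCG Ala — nonsynonymous.
Codon 5: GCA Ala / GCA Ala — identical.
Codon 6: GAG Glu / GAG Glu — identical.
Codon 7: UGG Trp / UGG Trp — identical.
Codon 8: AAC Asn / AAC Asn — identical.
Nonsynonymous differences: 1 → different protein.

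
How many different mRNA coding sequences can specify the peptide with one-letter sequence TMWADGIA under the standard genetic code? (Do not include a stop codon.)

1536

Thr: 4 codons.
Met: 1 codon.
Trp: 1 codon.
Ala: 4 codons.
Asp: 2 codons.
Gly: 4 codons.
Ile: 3 codons.
Ala: 4 codons.
4 × 1 × 1 × 4 × 2 × 4 × 3 × 4 = 1536.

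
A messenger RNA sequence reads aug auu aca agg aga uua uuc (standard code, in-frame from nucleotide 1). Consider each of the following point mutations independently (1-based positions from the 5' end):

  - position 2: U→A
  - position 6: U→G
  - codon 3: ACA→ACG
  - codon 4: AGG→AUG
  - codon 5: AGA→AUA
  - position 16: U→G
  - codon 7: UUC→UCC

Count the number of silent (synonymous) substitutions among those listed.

Codon 1: AUG (Met) → AAG (Lys) — missense.
Codon 2: AUU (Ile) → AUG (Met) — missense.
Codon 3: ACA (Thr) → ACG (Thr) — synonymous.
Codon 4: AGG (Arg) → AUG (Met) — missense.
Codon 5: AGA (Arg) → AUA (Ile) — missense.
Codon 6: UUA (Leu) → GUA (Val) — missense.
Codon 7: UUC (Phe) → UCC (Ser) — missense.
Synonymous: 1 of 7.

1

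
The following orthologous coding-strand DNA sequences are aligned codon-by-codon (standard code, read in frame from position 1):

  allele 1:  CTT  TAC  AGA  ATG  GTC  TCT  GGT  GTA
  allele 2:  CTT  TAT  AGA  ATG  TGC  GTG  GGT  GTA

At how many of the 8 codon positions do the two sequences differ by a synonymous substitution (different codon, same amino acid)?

1

Codon 1: CTT Leu / CTT Leu — identical.
Codon 2: TAC Tyr / TAT Tyr — synonymous.
Codon 3: AGA Arg / AGA Arg — identical.
Codon 4: ATG Met / ATG Met — identical.
Codon 5: GTC Val / TGC Cys — nonsynonymous.
Codon 6: TCT Ser / GTG Val — nonsynonymous.
Codon 7: GGT Gly / GGT Gly — identical.
Codon 8: GTA Val / GTA Val — identical.
Synonymous differences: 1.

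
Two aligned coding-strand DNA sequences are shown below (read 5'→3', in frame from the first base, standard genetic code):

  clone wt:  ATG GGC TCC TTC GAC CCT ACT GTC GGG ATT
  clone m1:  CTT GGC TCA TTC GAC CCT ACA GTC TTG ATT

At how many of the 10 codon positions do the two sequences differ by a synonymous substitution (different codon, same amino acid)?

2

Codon 1: ATG Met / CTT Leu — nonsynonymous.
Codon 2: GGC Gly / GGC Gly — identical.
Codon 3: TCC Ser / TCA Ser — synonymous.
Codon 4: TTC Phe / TTC Phe — identical.
Codon 5: GAC Asp / GAC Asp — identical.
Codon 6: CCT Pro / CCT Pro — identical.
Codon 7: ACT Thr / ACA Thr — synonymous.
Codon 8: GTC Val / GTC Val — identical.
Codon 9: GGG Gly / TTG Leu — nonsynonymous.
Codon 10: ATT Ile / ATT Ile — identical.
Synonymous differences: 2.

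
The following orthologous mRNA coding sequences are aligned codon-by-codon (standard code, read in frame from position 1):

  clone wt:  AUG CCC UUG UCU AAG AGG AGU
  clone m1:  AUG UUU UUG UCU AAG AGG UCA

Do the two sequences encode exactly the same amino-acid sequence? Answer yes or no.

no

Codon 1: AUG Met / AUG Met — identical.
Codon 2: CCC Pro / UUU Phe — nonsynonymous.
Codon 3: UUG Leu / UUG Leu — identical.
Codon 4: UCU Ser / UCU Ser — identical.
Codon 5: AAG Lys / AAG Lys — identical.
Codon 6: AGG Arg / AGG Arg — identical.
Codon 7: AGU Ser / UCA Ser — synonymous.
Nonsynonymous differences: 1 → different protein.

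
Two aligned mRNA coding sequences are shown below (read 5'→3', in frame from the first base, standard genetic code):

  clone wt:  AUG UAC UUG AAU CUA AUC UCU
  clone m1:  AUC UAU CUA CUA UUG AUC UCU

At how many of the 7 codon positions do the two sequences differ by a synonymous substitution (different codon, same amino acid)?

3

Codon 1: AUG Met / AUC Ile — nonsynonymous.
Codon 2: UAC Tyr / UAU Tyr — synonymous.
Codon 3: UUG Leu / CUA Leu — synonymous.
Codon 4: AAU Asn / CUA Leu — nonsynonymous.
Codon 5: CUA Leu / UUG Leu — synonymous.
Codon 6: AUC Ile / AUC Ile — identical.
Codon 7: UCU Ser / UCU Ser — identical.
Synonymous differences: 3.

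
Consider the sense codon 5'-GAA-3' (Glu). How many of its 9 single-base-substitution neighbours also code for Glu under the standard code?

1

Position 1: none → 0 synonymous.
Position 2: none → 0 synonymous.
Position 3: GAG → 1 synonymous.
Total: 0 + 0 + 1 = 1.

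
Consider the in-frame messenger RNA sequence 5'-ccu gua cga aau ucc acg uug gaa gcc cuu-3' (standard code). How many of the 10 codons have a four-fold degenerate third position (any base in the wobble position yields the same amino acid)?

Codon 1 CCU (Pro): third position 4-fold.
Codon 2 GUA (Val): third position 4-fold.
Codon 3 CGA (Arg): third position 4-fold.
Codon 4 AAU (Asn): third position 2-fold.
Codon 5 UCC (Ser): third position 4-fold.
Codon 6 ACG (Thr): third position 4-fold.
Codon 7 UUG (Leu): third position 2-fold.
Codon 8 GAA (Glu): third position 2-fold.
Codon 9 GCC (Ala): third position 4-fold.
Codon 10 CUU (Leu): third position 4-fold.
Four-fold degenerate third positions: 7.

7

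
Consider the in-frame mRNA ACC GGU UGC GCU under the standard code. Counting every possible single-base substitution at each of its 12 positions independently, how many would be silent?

10

Codon 1 (ACC, Thr): 3 synonymous substitutions.
Codon 2 (GGU, Gly): 3 synonymous substitutions.
Codon 3 (UGC, Cys): 1 synonymous substitution.
Codon 4 (GCU, Ala): 3 synonymous substitutions.
Total: 3 + 3 + 1 + 3 = 10.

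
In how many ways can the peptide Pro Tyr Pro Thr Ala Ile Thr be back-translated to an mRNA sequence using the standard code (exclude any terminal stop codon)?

6144

Pro: 4 codons.
Tyr: 2 codons.
Pro: 4 codons.
Thr: 4 codons.
Ala: 4 codons.
Ile: 3 codons.
Thr: 4 codons.
4 × 2 × 4 × 4 × 4 × 3 × 4 = 6144.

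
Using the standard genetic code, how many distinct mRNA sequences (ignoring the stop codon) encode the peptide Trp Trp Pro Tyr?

8

Trp: 1 codon.
Trp: 1 codon.
Pro: 4 codons.
Tyr: 2 codons.
1 × 1 × 4 × 2 = 8.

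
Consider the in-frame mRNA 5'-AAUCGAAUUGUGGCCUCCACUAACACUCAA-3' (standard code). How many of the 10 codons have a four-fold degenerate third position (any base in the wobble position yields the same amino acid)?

6

Codon 1 AAU (Asn): third position 2-fold.
Codon 2 CGA (Arg): third position 4-fold.
Codon 3 AUU (Ile): third position 3-fold.
Codon 4 GUG (Val): third position 4-fold.
Codon 5 GCC (Ala): third position 4-fold.
Codon 6 UCC (Ser): third position 4-fold.
Codon 7 ACU (Thr): third position 4-fold.
Codon 8 AAC (Asn): third position 2-fold.
Codon 9 ACU (Thr): third position 4-fold.
Codon 10 CAA (Gln): third position 2-fold.
Four-fold degenerate third positions: 6.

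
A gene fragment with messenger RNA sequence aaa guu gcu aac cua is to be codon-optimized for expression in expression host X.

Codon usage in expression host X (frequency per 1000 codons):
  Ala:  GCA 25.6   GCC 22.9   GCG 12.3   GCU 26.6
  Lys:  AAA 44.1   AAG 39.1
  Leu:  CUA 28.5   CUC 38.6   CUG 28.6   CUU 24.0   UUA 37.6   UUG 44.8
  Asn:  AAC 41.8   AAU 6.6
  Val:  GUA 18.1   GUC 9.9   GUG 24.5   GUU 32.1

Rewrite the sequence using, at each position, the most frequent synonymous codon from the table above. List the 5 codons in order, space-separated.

Codon 1 (Lys): best is AAA at 44.1.
Codon 2 (Val): best is GUU at 32.1.
Codon 3 (Ala): best is GCU at 26.6.
Codon 4 (Asn): best is AAC at 41.8.
Codon 5 (Leu): best is UUG at 44.8.

AAA GUU GCU AAC UUG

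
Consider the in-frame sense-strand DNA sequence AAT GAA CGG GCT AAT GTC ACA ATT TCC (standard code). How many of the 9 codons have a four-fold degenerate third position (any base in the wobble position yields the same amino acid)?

5

Codon 1 AAT (Asn): third position 2-fold.
Codon 2 GAA (Glu): third position 2-fold.
Codon 3 CGG (Arg): third position 4-fold.
Codon 4 GCT (Ala): third position 4-fold.
Codon 5 AAT (Asn): third position 2-fold.
Codon 6 GTC (Val): third position 4-fold.
Codon 7 ACA (Thr): third position 4-fold.
Codon 8 ATT (Ile): third position 3-fold.
Codon 9 TCC (Ser): third position 4-fold.
Four-fold degenerate third positions: 5.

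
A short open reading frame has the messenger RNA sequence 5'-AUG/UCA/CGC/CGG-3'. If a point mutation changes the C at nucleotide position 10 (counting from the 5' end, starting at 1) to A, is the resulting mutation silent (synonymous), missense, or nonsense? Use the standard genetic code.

Position 10 falls in codon 4: CGG → Arg.
After the substitution the codon is AGG → Arg.
Both encode Arg, so the change is synonymous.

silent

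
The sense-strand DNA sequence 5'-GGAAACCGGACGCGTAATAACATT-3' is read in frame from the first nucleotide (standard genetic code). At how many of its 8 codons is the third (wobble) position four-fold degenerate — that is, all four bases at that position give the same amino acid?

Codon 1 GGA (Gly): third position 4-fold.
Codon 2 AAC (Asn): third position 2-fold.
Codon 3 CGG (Arg): third position 4-fold.
Codon 4 ACG (Thr): third position 4-fold.
Codon 5 CGT (Arg): third position 4-fold.
Codon 6 AAT (Asn): third position 2-fold.
Codon 7 AAC (Asn): third position 2-fold.
Codon 8 ATT (Ile): third position 3-fold.
Four-fold degenerate third positions: 4.

4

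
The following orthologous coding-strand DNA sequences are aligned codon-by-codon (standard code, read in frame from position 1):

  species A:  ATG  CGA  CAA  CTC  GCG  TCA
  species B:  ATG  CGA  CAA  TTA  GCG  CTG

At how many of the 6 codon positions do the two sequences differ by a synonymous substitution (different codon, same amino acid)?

Codon 1: ATG Met / ATG Met — identical.
Codon 2: CGA Arg / CGA Arg — identical.
Codon 3: CAA Gln / CAA Gln — identical.
Codon 4: CTC Leu / TTA Leu — synonymous.
Codon 5: GCG Ala / GCG Ala — identical.
Codon 6: TCA Ser / CTG Leu — nonsynonymous.
Synonymous differences: 1.

1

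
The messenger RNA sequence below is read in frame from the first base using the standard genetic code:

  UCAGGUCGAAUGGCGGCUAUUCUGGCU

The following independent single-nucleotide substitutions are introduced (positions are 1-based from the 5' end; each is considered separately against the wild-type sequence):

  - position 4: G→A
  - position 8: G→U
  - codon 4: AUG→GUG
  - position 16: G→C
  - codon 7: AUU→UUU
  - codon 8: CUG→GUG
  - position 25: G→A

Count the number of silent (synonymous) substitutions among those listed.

Codon 2: GGU (Gly) → AGU (Ser) — missense.
Codon 3: CGA (Arg) → CUA (Leu) — missense.
Codon 4: AUG (Met) → GUG (Val) — missense.
Codon 6: GCU (Ala) → CCU (Pro) — missense.
Codon 7: AUU (Ile) → UUU (Phe) — missense.
Codon 8: CUG (Leu) → GUG (Val) — missense.
Codon 9: GCU (Ala) → ACU (Thr) — missense.
Synonymous: 0 of 7.

0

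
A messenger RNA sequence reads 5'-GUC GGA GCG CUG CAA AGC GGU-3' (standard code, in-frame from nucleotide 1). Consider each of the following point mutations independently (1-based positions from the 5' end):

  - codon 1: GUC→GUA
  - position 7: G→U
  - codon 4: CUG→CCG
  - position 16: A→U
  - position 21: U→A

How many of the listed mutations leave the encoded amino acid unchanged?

Codon 1: GUC (Val) → GUA (Val) — synonymous.
Codon 3: GCG (Ala) → UCG (Ser) — missense.
Codon 4: CUG (Leu) → CCG (Pro) — missense.
Codon 6: AGC (Ser) → UGC (Cys) — missense.
Codon 7: GGU (Gly) → GGA (Gly) — synonymous.
Synonymous: 2 of 5.

2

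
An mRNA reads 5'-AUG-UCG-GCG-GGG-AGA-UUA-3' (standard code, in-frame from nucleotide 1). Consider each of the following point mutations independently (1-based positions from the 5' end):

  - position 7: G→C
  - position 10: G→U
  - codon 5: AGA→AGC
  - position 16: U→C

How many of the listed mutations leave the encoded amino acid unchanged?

Codon 3: GCG (Ala) → CCG (Pro) — missense.
Codon 4: GGG (Gly) → UGG (Trp) — missense.
Codon 5: AGA (Arg) → AGC (Ser) — missense.
Codon 6: UUA (Leu) → CUA (Leu) — synonymous.
Synonymous: 1 of 4.

1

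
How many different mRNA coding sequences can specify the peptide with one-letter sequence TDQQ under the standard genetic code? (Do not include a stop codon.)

32

Thr: 4 codons.
Asp: 2 codons.
Gln: 2 codons.
Gln: 2 codons.
4 × 2 × 2 × 2 = 32.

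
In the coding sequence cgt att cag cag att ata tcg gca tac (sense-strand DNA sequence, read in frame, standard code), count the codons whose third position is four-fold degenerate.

3

Codon 1 CGT (Arg): third position 4-fold.
Codon 2 ATT (Ile): third position 3-fold.
Codon 3 CAG (Gln): third position 2-fold.
Codon 4 CAG (Gln): third position 2-fold.
Codon 5 ATT (Ile): third position 3-fold.
Codon 6 ATA (Ile): third position 3-fold.
Codon 7 TCG (Ser): third position 4-fold.
Codon 8 GCA (Ala): third position 4-fold.
Codon 9 TAC (Tyr): third position 2-fold.
Four-fold degenerate third positions: 3.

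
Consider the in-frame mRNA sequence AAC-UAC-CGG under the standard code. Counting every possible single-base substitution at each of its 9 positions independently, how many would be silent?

Codon 1 (AAC, Asn): 1 synonymous substitution.
Codon 2 (UAC, Tyr): 1 synonymous substitution.
Codon 3 (CGG, Arg): 4 synonymous substitutions.
Total: 1 + 1 + 4 = 6.

6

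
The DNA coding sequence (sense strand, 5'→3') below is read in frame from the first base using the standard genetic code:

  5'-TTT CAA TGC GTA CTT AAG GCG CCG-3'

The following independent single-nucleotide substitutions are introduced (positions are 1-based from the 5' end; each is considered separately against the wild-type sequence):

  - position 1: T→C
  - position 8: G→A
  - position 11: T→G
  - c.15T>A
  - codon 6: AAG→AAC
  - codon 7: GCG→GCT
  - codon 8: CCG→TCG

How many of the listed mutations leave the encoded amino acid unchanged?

2

Codon 1: TTT (Phe) → CTT (Leu) — missense.
Codon 3: TGC (Cys) → TAC (Tyr) — missense.
Codon 4: GTA (Val) → GGA (Gly) — missense.
Codon 5: CTT (Leu) → CTA (Leu) — synonymous.
Codon 6: AAG (Lys) → AAC (Asn) — missense.
Codon 7: GCG (Ala) → GCT (Ala) — synonymous.
Codon 8: CCG (Pro) → TCG (Ser) — missense.
Synonymous: 2 of 7.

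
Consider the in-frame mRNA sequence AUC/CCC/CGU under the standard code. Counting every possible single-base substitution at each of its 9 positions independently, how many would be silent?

Codon 1 (AUC, Ile): 2 synonymous substitutions.
Codon 2 (CCC, Pro): 3 synonymous substitutions.
Codon 3 (CGU, Arg): 3 synonymous substitutions.
Total: 2 + 3 + 3 = 8.

8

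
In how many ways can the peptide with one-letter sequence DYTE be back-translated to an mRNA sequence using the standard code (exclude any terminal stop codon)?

32

Asp: 2 codons.
Tyr: 2 codons.
Thr: 4 codons.
Glu: 2 codons.
2 × 2 × 4 × 2 = 32.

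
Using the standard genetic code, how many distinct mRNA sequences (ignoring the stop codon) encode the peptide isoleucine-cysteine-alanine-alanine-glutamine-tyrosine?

Ile: 3 codons.
Cys: 2 codons.
Ala: 4 codons.
Ala: 4 codons.
Gln: 2 codons.
Tyr: 2 codons.
3 × 2 × 4 × 4 × 2 × 2 = 384.

384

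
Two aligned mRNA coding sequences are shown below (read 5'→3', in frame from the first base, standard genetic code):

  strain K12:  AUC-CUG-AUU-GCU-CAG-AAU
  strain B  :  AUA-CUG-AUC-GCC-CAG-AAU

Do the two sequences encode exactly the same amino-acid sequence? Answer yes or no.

Codon 1: AUC Ile / AUA Ile — synonymous.
Codon 2: CUG Leu / CUG Leu — identical.
Codon 3: AUU Ile / AUC Ile — synonymous.
Codon 4: GCU Ala / GCC Ala — synonymous.
Codon 5: CAG Gln / CAG Gln — identical.
Codon 6: AAU Asn / AAU Asn — identical.
Nonsynonymous differences: 0 → same protein.

yes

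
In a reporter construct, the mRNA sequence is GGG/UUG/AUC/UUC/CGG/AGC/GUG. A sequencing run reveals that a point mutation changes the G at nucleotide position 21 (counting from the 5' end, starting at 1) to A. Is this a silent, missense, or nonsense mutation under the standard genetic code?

Position 21 falls in codon 7: GUG → Val.
After the substitution the codon is GUA → Val.
Both encode Val, so the change is synonymous.

silent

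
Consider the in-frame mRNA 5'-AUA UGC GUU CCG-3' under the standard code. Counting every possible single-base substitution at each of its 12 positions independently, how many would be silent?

Codon 1 (AUA, Ile): 2 synonymous substitutions.
Codon 2 (UGC, Cys): 1 synonymous substitution.
Codon 3 (GUU, Val): 3 synonymous substitutions.
Codon 4 (CCG, Pro): 3 synonymous substitutions.
Total: 2 + 1 + 3 + 3 = 9.

9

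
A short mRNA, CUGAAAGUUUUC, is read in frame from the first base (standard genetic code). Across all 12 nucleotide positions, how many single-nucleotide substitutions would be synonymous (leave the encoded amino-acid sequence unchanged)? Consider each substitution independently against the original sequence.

9

Codon 1 (CUG, Leu): 4 synonymous substitutions.
Codon 2 (AAA, Lys): 1 synonymous substitution.
Codon 3 (GUU, Val): 3 synonymous substitutions.
Codon 4 (UUC, Phe): 1 synonymous substitution.
Total: 4 + 1 + 3 + 1 = 9.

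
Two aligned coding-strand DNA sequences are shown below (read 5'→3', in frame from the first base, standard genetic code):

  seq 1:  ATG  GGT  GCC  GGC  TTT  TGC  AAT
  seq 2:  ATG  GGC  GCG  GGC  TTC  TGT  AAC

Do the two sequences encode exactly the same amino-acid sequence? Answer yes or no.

yes

Codon 1: ATG Met / ATG Met — identical.
Codon 2: GGT Gly / GGC Gly — synonymous.
Codon 3: GCC Ala / GCG Ala — synonymous.
Codon 4: GGC Gly / GGC Gly — identical.
Codon 5: TTT Phe / TTC Phe — synonymous.
Codon 6: TGC Cys / TGT Cys — synonymous.
Codon 7: AAT Asn / AAC Asn — synonymous.
Nonsynonymous differences: 0 → same protein.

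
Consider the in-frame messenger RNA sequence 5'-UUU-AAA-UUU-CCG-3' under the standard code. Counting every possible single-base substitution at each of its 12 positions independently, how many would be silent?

Codon 1 (UUU, Phe): 1 synonymous substitution.
Codon 2 (AAA, Lys): 1 synonymous substitution.
Codon 3 (UUU, Phe): 1 synonymous substitution.
Codon 4 (CCG, Pro): 3 synonymous substitutions.
Total: 1 + 1 + 1 + 3 = 6.

6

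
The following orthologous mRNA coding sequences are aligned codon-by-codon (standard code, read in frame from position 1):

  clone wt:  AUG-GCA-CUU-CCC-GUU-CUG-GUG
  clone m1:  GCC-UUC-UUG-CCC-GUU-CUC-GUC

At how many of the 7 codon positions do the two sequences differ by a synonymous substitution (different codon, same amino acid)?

Codon 1: AUG Met / GCC Ala — nonsynonymous.
Codon 2: GCA Ala / UUC Phe — nonsynonymous.
Codon 3: CUU Leu / UUG Leu — synonymous.
Codon 4: CCC Pro / CCC Pro — identical.
Codon 5: GUU Val / GUU Val — identical.
Codon 6: CUG Leu / CUC Leu — synonymous.
Codon 7: GUG Val / GUC Val — synonymous.
Synonymous differences: 3.

3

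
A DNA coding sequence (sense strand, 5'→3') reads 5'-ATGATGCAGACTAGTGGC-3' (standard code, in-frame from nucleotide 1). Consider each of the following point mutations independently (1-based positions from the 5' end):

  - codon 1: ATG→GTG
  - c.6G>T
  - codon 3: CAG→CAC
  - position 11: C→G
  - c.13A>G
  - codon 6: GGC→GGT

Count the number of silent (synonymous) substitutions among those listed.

1

Codon 1: ATG (Met) → GTG (Val) — missense.
Codon 2: ATG (Met) → ATT (Ile) — missense.
Codon 3: CAG (Gln) → CAC (His) — missense.
Codon 4: ACT (Thr) → AGT (Ser) — missense.
Codon 5: AGT (Ser) → GGT (Gly) — missense.
Codon 6: GGC (Gly) → GGT (Gly) — synonymous.
Synonymous: 1 of 6.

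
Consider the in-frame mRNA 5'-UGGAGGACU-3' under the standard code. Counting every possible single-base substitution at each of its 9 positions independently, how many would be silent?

Codon 1 (UGG, Trp): 0 synonymous substitutions.
Codon 2 (AGG, Arg): 2 synonymous substitutions.
Codon 3 (ACU, Thr): 3 synonymous substitutions.
Total: 0 + 2 + 3 = 5.

5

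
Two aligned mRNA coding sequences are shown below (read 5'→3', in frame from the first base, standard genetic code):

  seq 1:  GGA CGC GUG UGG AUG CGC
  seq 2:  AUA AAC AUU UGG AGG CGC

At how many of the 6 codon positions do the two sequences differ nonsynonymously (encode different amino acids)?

4

Codon 1: GGA Gly / AUA Ile — nonsynonymous.
Codon 2: CGC Arg / AAC Asn — nonsynonymous.
Codon 3: GUG Val / AUU Ile — nonsynonymous.
Codon 4: UGG Trp / UGG Trp — identical.
Codon 5: AUG Met / AGG Arg — nonsynonymous.
Codon 6: CGC Arg / CGC Arg — identical.
Nonsynonymous differences: 4.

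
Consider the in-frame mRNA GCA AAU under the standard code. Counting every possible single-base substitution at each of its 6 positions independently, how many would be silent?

Codon 1 (GCA, Ala): 3 synonymous substitutions.
Codon 2 (AAU, Asn): 1 synonymous substitution.
Total: 3 + 1 = 4.

4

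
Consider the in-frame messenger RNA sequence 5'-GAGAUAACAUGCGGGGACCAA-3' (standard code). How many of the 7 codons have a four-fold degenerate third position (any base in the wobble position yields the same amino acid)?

Codon 1 GAG (Glu): third position 2-fold.
Codon 2 AUA (Ile): third position 3-fold.
Codon 3 ACA (Thr): third position 4-fold.
Codon 4 UGC (Cys): third position 2-fold.
Codon 5 GGG (Gly): third position 4-fold.
Codon 6 GAC (Asp): third position 2-fold.
Codon 7 CAA (Gln): third position 2-fold.
Four-fold degenerate third positions: 2.

2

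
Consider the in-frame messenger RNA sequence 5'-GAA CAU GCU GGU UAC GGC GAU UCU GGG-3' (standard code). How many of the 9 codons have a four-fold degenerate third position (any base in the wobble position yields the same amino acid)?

5

Codon 1 GAA (Glu): third position 2-fold.
Codon 2 CAU (His): third position 2-fold.
Codon 3 GCU (Ala): third position 4-fold.
Codon 4 GGU (Gly): third position 4-fold.
Codon 5 UAC (Tyr): third position 2-fold.
Codon 6 GGC (Gly): third position 4-fold.
Codon 7 GAU (Asp): third position 2-fold.
Codon 8 UCU (Ser): third position 4-fold.
Codon 9 GGG (Gly): third position 4-fold.
Four-fold degenerate third positions: 5.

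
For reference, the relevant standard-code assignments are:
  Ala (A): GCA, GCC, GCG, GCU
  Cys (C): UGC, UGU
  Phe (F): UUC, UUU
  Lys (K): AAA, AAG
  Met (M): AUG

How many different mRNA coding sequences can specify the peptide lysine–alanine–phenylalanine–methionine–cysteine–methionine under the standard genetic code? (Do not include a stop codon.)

Lys: 2 codons.
Ala: 4 codons.
Phe: 2 codons.
Met: 1 codon.
Cys: 2 codons.
Met: 1 codon.
2 × 4 × 2 × 1 × 2 × 1 = 32.

32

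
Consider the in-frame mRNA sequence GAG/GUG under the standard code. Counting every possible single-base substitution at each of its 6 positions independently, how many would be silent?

4

Codon 1 (GAG, Glu): 1 synonymous substitution.
Codon 2 (GUG, Val): 3 synonymous substitutions.
Total: 1 + 3 = 4.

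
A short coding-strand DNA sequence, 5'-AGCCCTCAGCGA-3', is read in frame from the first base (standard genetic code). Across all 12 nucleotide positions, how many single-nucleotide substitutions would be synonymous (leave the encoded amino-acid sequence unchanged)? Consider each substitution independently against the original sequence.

Codon 1 (AGC, Ser): 1 synonymous substitution.
Codon 2 (CCT, Pro): 3 synonymous substitutions.
Codon 3 (CAG, Gln): 1 synonymous substitution.
Codon 4 (CGA, Arg): 4 synonymous substitutions.
Total: 1 + 3 + 1 + 4 = 9.

9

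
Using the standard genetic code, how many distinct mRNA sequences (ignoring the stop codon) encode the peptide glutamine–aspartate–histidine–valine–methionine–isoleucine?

96

Gln: 2 codons.
Asp: 2 codons.
His: 2 codons.
Val: 4 codons.
Met: 1 codon.
Ile: 3 codons.
2 × 2 × 2 × 4 × 1 × 3 = 96.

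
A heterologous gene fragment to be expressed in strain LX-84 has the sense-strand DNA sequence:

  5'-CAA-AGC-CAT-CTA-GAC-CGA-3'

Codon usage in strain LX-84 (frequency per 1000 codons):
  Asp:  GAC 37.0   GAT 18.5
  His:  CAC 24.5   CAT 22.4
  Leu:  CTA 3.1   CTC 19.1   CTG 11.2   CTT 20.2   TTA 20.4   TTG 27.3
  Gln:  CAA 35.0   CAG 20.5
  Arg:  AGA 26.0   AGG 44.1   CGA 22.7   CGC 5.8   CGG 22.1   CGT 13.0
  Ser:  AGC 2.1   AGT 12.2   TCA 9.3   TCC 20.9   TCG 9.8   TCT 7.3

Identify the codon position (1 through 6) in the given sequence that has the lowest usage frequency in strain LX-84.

Codon 1 CAA (Gln): 35.0 per 1000.
Codon 2 AGC (Ser): 2.1 per 1000.
Codon 3 CAT (His): 22.4 per 1000.
Codon 4 CTA (Leu): 3.1 per 1000.
Codon 5 GAC (Asp): 37.0 per 1000.
Codon 6 CGA (Arg): 22.7 per 1000.
Lowest frequency is 2.1 at codon 2.

2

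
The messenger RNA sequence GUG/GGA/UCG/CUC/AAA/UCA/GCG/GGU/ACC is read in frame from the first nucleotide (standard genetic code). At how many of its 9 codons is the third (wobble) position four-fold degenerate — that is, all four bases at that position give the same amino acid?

8

Codon 1 GUG (Val): third position 4-fold.
Codon 2 GGA (Gly): third position 4-fold.
Codon 3 UCG (Ser): third position 4-fold.
Codon 4 CUC (Leu): third position 4-fold.
Codon 5 AAA (Lys): third position 2-fold.
Codon 6 UCA (Ser): third position 4-fold.
Codon 7 GCG (Ala): third position 4-fold.
Codon 8 GGU (Gly): third position 4-fold.
Codon 9 ACC (Thr): third position 4-fold.
Four-fold degenerate third positions: 8.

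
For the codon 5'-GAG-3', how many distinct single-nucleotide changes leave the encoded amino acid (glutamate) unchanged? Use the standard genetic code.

1

Position 1: none → 0 synonymous.
Position 2: none → 0 synonymous.
Position 3: GAA → 1 synonymous.
Total: 0 + 0 + 1 = 1.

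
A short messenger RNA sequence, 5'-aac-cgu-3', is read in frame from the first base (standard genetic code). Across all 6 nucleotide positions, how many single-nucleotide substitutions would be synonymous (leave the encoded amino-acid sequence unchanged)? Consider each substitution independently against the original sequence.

Codon 1 (AAC, Asn): 1 synonymous substitution.
Codon 2 (CGU, Arg): 3 synonymous substitutions.
Total: 1 + 3 = 4.

4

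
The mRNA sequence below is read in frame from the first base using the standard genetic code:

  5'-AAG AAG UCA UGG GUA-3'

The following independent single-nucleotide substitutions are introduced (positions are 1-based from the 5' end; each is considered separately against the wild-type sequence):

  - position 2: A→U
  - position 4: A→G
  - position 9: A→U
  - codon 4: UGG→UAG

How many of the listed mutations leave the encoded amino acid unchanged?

Codon 1: AAG (Lys) → AUG (Met) — missense.
Codon 2: AAG (Lys) → GAG (Glu) — missense.
Codon 3: UCA (Ser) → UCU (Ser) — synonymous.
Codon 4: UGG (Trp) → UAG (Stop) — nonsense.
Synonymous: 1 of 4.

1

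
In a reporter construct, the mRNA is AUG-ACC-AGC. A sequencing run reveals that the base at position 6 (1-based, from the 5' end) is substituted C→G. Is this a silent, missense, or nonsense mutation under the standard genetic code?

silent

Position 6 falls in codon 2: ACC → Thr.
After the substitution the codon is ACG → Thr.
Both encode Thr, so the change is synonymous.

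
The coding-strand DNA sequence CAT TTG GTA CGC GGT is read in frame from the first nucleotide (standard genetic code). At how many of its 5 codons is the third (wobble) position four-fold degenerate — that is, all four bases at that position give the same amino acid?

Codon 1 CAT (His): third position 2-fold.
Codon 2 TTG (Leu): third position 2-fold.
Codon 3 GTA (Val): third position 4-fold.
Codon 4 CGC (Arg): third position 4-fold.
Codon 5 GGT (Gly): third position 4-fold.
Four-fold degenerate third positions: 3.

3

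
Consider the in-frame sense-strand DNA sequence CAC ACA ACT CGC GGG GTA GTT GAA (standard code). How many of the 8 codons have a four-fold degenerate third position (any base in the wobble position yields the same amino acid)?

Codon 1 CAC (His): third position 2-fold.
Codon 2 ACA (Thr): third position 4-fold.
Codon 3 ACT (Thr): third position 4-fold.
Codon 4 CGC (Arg): third position 4-fold.
Codon 5 GGG (Gly): third position 4-fold.
Codon 6 GTA (Val): third position 4-fold.
Codon 7 GTT (Val): third position 4-fold.
Codon 8 GAA (Glu): third position 2-fold.
Four-fold degenerate third positions: 6.

6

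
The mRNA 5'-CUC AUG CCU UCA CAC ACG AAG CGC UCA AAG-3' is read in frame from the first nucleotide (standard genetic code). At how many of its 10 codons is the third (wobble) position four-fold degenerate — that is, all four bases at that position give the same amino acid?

6

Codon 1 CUC (Leu): third position 4-fold.
Codon 2 AUG (Met): third position 1-fold.
Codon 3 CCU (Pro): third position 4-fold.
Codon 4 UCA (Ser): third position 4-fold.
Codon 5 CAC (His): third position 2-fold.
Codon 6 ACG (Thr): third position 4-fold.
Codon 7 AAG (Lys): third position 2-fold.
Codon 8 CGC (Arg): third position 4-fold.
Codon 9 UCA (Ser): third position 4-fold.
Codon 10 AAG (Lys): third position 2-fold.
Four-fold degenerate third positions: 6.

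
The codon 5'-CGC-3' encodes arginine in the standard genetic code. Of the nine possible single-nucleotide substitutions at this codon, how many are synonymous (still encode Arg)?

Position 1: none → 0 synonymous.
Position 2: none → 0 synonymous.
Position 3: CGU, CGA, CGG → 3 synonymous.
Total: 0 + 0 + 3 = 3.

3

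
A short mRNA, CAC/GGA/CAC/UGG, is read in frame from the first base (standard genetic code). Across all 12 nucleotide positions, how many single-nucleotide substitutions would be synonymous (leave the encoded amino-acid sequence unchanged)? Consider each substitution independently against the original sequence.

Codon 1 (CAC, His): 1 synonymous substitution.
Codon 2 (GGA, Gly): 3 synonymous substitutions.
Codon 3 (CAC, His): 1 synonymous substitution.
Codon 4 (UGG, Trp): 0 synonymous substitutions.
Total: 1 + 3 + 1 + 0 = 5.

5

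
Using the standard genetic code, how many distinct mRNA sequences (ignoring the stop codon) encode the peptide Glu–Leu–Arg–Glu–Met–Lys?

288

Glu: 2 codons.
Leu: 6 codons.
Arg: 6 codons.
Glu: 2 codons.
Met: 1 codon.
Lys: 2 codons.
2 × 6 × 6 × 2 × 1 × 2 = 288.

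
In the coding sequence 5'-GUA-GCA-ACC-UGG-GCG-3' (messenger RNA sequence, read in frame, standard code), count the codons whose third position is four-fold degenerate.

4

Codon 1 GUA (Val): third position 4-fold.
Codon 2 GCA (Ala): third position 4-fold.
Codon 3 ACC (Thr): third position 4-fold.
Codon 4 UGG (Trp): third position 1-fold.
Codon 5 GCG (Ala): third position 4-fold.
Four-fold degenerate third positions: 4.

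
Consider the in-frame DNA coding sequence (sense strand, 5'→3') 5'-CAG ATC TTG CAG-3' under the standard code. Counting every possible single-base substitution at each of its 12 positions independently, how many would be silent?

Codon 1 (CAG, Gln): 1 synonymous substitution.
Codon 2 (ATC, Ile): 2 synonymous substitutions.
Codon 3 (TTG, Leu): 2 synonymous substitutions.
Codon 4 (CAG, Gln): 1 synonymous substitution.
Total: 1 + 2 + 2 + 1 = 6.

6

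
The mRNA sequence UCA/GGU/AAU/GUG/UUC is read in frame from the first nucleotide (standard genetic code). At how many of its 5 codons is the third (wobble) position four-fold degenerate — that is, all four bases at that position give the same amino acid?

3

Codon 1 UCA (Ser): third position 4-fold.
Codon 2 GGU (Gly): third position 4-fold.
Codon 3 AAU (Asn): third position 2-fold.
Codon 4 GUG (Val): third position 4-fold.
Codon 5 UUC (Phe): third position 2-fold.
Four-fold degenerate third positions: 3.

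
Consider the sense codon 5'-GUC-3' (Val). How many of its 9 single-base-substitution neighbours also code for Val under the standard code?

Position 1: none → 0 synonymous.
Position 2: none → 0 synonymous.
Position 3: GUU, GUA, GUG → 3 synonymous.
Total: 0 + 0 + 3 = 3.

3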